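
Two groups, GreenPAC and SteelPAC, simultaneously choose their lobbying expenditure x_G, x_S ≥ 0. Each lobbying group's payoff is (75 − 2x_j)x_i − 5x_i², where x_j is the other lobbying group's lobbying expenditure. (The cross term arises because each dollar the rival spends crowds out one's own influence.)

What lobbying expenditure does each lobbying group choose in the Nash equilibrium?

6.25

GreenPAC's payoff is (75 − 2x_S)x_G − 5x_G².
∂π/∂x_G = 75 − 2x_S − 10x_G = 0, so x_G = 7.5 − 0.2x_S.
The game is symmetric, so in equilibrium x_S = x_G: the reaction function gives 1.2x_G = 7.5, hence x_G = 6.25.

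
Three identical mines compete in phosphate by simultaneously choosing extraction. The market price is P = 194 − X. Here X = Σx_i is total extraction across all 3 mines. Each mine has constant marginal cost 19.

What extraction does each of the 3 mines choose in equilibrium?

43.75

A representative mine's profit is π_i = x_i(194 − X) − 19x_i, with X = x_i + Σ_{j≠i} x_j.
First-order condition: 175 − 2x_i − Σ_{j≠i} x_j = 0.
Imposing symmetry (x_j = x for all j) turns Σ_{j≠i} x_j into 2x, so 175 = 4x and x = 43.75.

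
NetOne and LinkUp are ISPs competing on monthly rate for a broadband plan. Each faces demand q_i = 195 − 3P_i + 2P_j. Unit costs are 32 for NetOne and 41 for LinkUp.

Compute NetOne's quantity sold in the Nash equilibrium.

127.3125

NetOne's profit: π = (P_{NetOne} − 32)(195 − 3P_{NetOne} + 2P_{LinkUp}).
∂π/∂P_{NetOne} = 291 − 6P_{NetOne} + 2P_{LinkUp} = 0 ⇒ P_{NetOne} = 48.5 + (1/3)P_{LinkUp}.
Similarly P_{LinkUp} = 53 + (1/3)P_{NetOne}.
Plugging P_{LinkUp} into NetOne's best response: P_{NetOne} = 48.5 + (1/3)(53 + (1/3)P_{NetOne}) ⇒ (8/9)P_{NetOne} = 397/6, so P_{NetOne} = 74.4375.
Then P_{LinkUp} = 53 + (1/3)·74.4375 = 77.8125.
q_{NetOne} = 195 − 3·74.4375 + 2·77.8125 = 127.3125.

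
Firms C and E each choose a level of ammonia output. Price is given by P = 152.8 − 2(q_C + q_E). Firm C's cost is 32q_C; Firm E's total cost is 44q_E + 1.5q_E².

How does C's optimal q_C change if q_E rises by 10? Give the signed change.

Firm C's profit: π = q_C(152.8 − 2(q_C + q_E)) − 32q_C.
∂π/∂q_C = 120.8 − 4q_C − 2q_E = 0, so q_C = 30.2 − 0.5q_E.
The reaction-function slope is −0.5, so a 10-unit rise in q_E moves q_C by −0.5 × 10 = −5. C's best response falls — the actions are strategic substitutes.

-5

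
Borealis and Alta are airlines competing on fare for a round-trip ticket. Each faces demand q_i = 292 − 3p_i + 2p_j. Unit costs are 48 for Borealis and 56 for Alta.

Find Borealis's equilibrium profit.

11718.75

Borealis's profit: π = (p_{Borealis} − 48)(292 − 3p_{Borealis} + 2p_{Alta}).
∂π/∂p_{Borealis} = 436 − 6p_{Borealis} + 2p_{Alta} = 0 ⇒ p_{Borealis} = 218/3 + (1/3)p_{Alta}.
Similarly p_{Alta} = 230/3 + (1/3)p_{Borealis}.
Plugging p_{Alta} into Borealis's best response: p_{Borealis} = 218/3 + (1/3)(230/3 + (1/3)p_{Borealis}) ⇒ (8/9)p_{Borealis} = 884/9, so p_{Borealis} = 110.5.
Then p_{Alta} = 230/3 + (1/3)·110.5 = 113.5.
q_{Borealis} = 292 − 3·110.5 + 2·113.5 = 187.5.
Profit = (110.5 − 48)·187.5 = 11718.75.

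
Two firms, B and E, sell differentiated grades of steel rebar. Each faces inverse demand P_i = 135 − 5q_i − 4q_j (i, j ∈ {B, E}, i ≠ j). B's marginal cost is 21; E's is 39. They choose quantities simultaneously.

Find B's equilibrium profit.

Firm B's profit: π = q_B(135 − 5q_B − 4q_E) − 21q_B.
∂π/∂q_B = 114 − 10q_B − 4q_E = 0 ⇒ q_B = 11.4 − 0.4q_E.
Similarly q_E = 9.6 − 0.4q_B.
Substituting the second reaction function into the first: q_B = 11.4 − 0.4(9.6 − 0.4q_B), which gives 0.84q_B = 7.56 ⇒ q_B = 9.
Then q_E = 9.6 − 0.4·9 = 6.
P_B = 135 − 5·9 − 4·6 = 66.
Profit = (66 − 21)·9 = 405.

405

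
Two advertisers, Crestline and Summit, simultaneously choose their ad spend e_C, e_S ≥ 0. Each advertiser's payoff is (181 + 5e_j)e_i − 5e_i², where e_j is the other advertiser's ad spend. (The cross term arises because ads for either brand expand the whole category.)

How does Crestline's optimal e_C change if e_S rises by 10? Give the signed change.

5

Crestline's payoff is (181 + 5e_S)e_C − 5e_C².
∂π/∂e_C = 181 + 5e_S − 10e_C = 0, so e_C = 18.1 + 0.5e_S.
The reaction-function slope is 0.5, so a 10-unit rise in e_S moves e_C by 0.5 × 10 = 5. Crestline's best response rises — the actions are strategic complements.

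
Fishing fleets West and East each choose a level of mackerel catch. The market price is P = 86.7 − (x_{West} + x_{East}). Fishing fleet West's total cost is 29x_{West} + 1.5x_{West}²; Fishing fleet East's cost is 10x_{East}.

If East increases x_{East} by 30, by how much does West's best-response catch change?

Fishing fleet West's profit: π = x_{West}(86.7 − (x_{West} + x_{East})) − 29x_{West} − 1.5x_{West}².
∂π/∂x_{West} = 57.7 − 5x_{West} − x_{East} = 0, so x_{West} = 11.54 − 0.2x_{East}.
The reaction-function slope is −0.2, so a 30-unit rise in x_{East} moves x_{West} by −0.2 × 30 = −6. West's best response falls — the actions are strategic substitutes.

-6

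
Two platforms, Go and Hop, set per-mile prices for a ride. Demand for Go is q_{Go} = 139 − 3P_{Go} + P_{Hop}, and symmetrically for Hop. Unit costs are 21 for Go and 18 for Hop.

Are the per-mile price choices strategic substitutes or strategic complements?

strategic complements

Go's profit: π = (P_{Go} − 21)(139 − 3P_{Go} + P_{Hop}).
∂π/∂P_{Go} = 202 − 6P_{Go} + P_{Hop} = 0 ⇒ P_{Go} = 101/3 + (1/6)P_{Hop}.
The best-response slope dP_{Go}/dP_{Hop} = 1/6 > 0: the reaction function is upward-sloping, so the choices are strategic complements.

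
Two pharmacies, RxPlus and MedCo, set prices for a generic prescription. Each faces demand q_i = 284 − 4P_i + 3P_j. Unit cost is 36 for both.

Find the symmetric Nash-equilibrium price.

RxPlus's profit: π = (P_{RxPlus} − 36)(284 − 4P_{RxPlus} + 3P_{MedCo}).
∂π/∂P_{RxPlus} = 428 − 8P_{RxPlus} + 3P_{MedCo} = 0 ⇒ P_{RxPlus} = 53.5 + 0.375P_{MedCo}.
The game is symmetric, so in equilibrium P_{MedCo} = P_{RxPlus}: the reaction function gives 0.625P_{RxPlus} = 53.5, hence P_{RxPlus} = 85.6.

85.6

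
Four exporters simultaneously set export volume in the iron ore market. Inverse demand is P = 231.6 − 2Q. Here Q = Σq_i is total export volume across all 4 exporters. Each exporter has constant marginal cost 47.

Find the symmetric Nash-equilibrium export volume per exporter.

A representative exporter's profit is π_i = q_i(231.6 − 2Q) − 47q_i, with Q = q_i + Σ_{j≠i} q_j.
First-order condition: 184.6 − 4q_i − 2Σ_{j≠i} q_j = 0.
With identical exporters, set every q_j = q: then 184.6 − 4q − 6q = 0, i.e. q = 184.6/10 = 18.46.

18.46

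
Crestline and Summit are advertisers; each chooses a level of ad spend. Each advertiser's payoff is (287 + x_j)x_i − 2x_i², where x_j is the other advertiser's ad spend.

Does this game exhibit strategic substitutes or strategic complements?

strategic complements

Crestline's payoff is (287 + x_S)x_C − 2x_C².
∂π/∂x_C = 287 + x_S − 4x_C = 0, so x_C = 71.75 + 0.25x_S.
The best-response slope dx_C/dx_S = 0.25 > 0: the reaction function is upward-sloping, so the choices are strategic complements.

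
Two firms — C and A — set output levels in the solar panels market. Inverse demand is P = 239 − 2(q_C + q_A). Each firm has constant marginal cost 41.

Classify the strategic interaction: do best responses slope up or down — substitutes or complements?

Firm C's profit: π = q_C(239 − 2(q_C + q_A)) − 41q_C.
∂π/∂q_C = 198 − 4q_C − 2q_A = 0, so q_C = 49.5 − 0.5q_A.
The best-response slope dq_C/dq_A = −0.5 < 0: the reaction function is downward-sloping, so the choices are strategic substitutes.

strategic substitutes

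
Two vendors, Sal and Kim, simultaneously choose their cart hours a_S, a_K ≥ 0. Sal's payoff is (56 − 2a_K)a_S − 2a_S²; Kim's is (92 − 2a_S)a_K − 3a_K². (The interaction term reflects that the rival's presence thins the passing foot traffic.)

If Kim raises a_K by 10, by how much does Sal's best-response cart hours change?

Expanding Sal's payoff: 56a_S − 2a_Ka_S − 2a_S².
∂π/∂a_S = 56 − 2a_K − 4a_S = 0, so a_S = 14 − 0.5a_K.
The reaction-function slope is −0.5, so a 10-unit rise in a_K moves a_S by −0.5 × 10 = −5. Sal's best response falls — the actions are strategic substitutes.

-5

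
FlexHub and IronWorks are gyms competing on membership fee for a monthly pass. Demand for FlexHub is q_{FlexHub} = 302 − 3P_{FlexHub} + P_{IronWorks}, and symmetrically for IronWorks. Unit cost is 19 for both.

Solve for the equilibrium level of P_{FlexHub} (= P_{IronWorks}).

FlexHub's profit: π = (P_{FlexHub} − 19)(302 − 3P_{FlexHub} + P_{IronWorks}).
∂π/∂P_{FlexHub} = 359 − 6P_{FlexHub} + P_{IronWorks} = 0 ⇒ P_{FlexHub} = 359/6 + (1/6)P_{IronWorks}.
The game is symmetric, so in equilibrium P_{IronWorks} = P_{FlexHub}: the reaction function gives (5/6)P_{FlexHub} = 359/6, hence P_{FlexHub} = 71.8.

71.8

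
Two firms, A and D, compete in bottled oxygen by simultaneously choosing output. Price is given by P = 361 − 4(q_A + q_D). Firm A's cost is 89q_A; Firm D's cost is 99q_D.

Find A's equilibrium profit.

2209

Firm A's profit: π = q_A(361 − 4(q_A + q_D)) − 89q_A.
∂π/∂q_A = 272 − 8q_A − 4q_D = 0, so q_A = 34 − 0.5q_D.
By the same steps for D: q_D = 32.75 − 0.5q_A.
Solving the two reaction functions simultaneously: (1 − (−0.5)(−0.5))q_A = 34 − 0.5·32.75, so 0.75q_A = 17.625 and q_A = 23.5.
Then q_D = 32.75 − 0.5·23.5 = 21.
Price P = 361 − 4·44.5 = 183.
A's profit: (183 − 89)·23.5 = 2209.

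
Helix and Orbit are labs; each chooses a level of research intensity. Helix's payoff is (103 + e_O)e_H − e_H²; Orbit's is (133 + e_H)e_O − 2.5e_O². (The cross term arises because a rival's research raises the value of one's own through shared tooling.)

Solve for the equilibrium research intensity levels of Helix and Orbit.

72, 41

Expanding Helix's payoff: 103e_H + e_Oe_H − e_H².
∂π/∂e_H = 103 + e_O − 2e_H = 0, so e_H = 51.5 + 0.5e_O.
Likewise for Orbit: e_O = 26.6 + 0.2e_H.
Solving the two reaction functions simultaneously: (1 − (0.5)(0.2))e_H = 51.5 + 0.5·26.6, so 0.9e_H = 64.8 and e_H = 72.
Then e_O = 26.6 + 0.2·72 = 41.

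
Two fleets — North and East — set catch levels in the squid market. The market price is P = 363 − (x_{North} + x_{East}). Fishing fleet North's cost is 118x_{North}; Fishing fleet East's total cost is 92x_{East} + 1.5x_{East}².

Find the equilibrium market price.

Fishing fleet North's profit: π = x_{North}(363 − (x_{North} + x_{East})) − 118x_{North}.
∂π/∂x_{North} = 245 − 2x_{North} − x_{East} = 0, so x_{North} = 122.5 − 0.5x_{East}.
For East: ∂π/∂x_{East} = 271 − 5x_{East} − x_{North} = 0 ⇒ x_{East} = 54.2 − 0.2x_{North}.
Solving the two reaction functions simultaneously: (1 − (−0.5)(−0.2))x_{North} = 122.5 − 0.5·54.2, so 0.9x_{North} = 95.4 and x_{North} = 106.
Then x_{East} = 54.2 − 0.2·106 = 33.
Equilibrium price: P = 363 − 139 = 224.

224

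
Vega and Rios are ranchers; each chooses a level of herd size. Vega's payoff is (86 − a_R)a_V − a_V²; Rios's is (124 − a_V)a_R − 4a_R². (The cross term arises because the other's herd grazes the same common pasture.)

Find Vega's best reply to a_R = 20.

33

Expanding Vega's payoff: 86a_V − a_Ra_V − a_V².
∂π/∂a_V = 86 − a_R − 2a_V = 0, so a_V = 43 − 0.5a_R.
At a_R = 20: a_V = 43 − 0.5·20 = 33.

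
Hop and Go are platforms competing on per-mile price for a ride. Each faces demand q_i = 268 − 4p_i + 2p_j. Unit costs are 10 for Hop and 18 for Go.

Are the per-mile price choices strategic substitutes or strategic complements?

Hop's profit: π = (p_{Hop} − 10)(268 − 4p_{Hop} + 2p_{Go}).
∂π/∂p_{Hop} = 308 − 8p_{Hop} + 2p_{Go} = 0 ⇒ p_{Hop} = 38.5 + 0.25p_{Go}.
The best-response slope dp_{Hop}/dp_{Go} = 0.25 > 0: the reaction function is upward-sloping, so the choices are strategic complements.

strategic complements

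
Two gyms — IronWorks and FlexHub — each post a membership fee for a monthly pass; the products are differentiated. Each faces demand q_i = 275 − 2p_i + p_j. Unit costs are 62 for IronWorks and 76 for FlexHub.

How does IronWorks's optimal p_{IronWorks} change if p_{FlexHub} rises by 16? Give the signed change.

4

IronWorks's profit: π = (p_{IronWorks} − 62)(275 − 2p_{IronWorks} + p_{FlexHub}).
∂π/∂p_{IronWorks} = 399 − 4p_{IronWorks} + p_{FlexHub} = 0 ⇒ p_{IronWorks} = 99.75 + 0.25p_{FlexHub}.
The reaction-function slope is 0.25, so a 16-unit rise in p_{FlexHub} moves p_{IronWorks} by 0.25 × 16 = 4. IronWorks's best response rises — the actions are strategic complements.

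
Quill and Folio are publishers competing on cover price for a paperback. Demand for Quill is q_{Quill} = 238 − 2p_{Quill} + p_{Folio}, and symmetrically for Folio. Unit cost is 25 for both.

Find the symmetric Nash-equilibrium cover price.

Quill's profit: π = (p_{Quill} − 25)(238 − 2p_{Quill} + p_{Folio}).
∂π/∂p_{Quill} = 288 − 4p_{Quill} + p_{Folio} = 0 ⇒ p_{Quill} = 72 + 0.25p_{Folio}.
The game is symmetric, so in equilibrium p_{Folio} = p_{Quill}: the reaction function gives 0.75p_{Quill} = 72, hence p_{Quill} = 96.

96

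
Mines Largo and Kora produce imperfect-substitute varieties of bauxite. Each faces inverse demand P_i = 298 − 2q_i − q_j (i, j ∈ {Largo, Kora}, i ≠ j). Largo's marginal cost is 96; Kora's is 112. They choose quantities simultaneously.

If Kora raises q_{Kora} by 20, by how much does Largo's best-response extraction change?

Mine Largo's profit: π = q_{Largo}(298 − 2q_{Largo} − q_{Kora}) − 96q_{Largo}.
∂π/∂q_{Largo} = 202 − 4q_{Largo} − q_{Kora} = 0 ⇒ q_{Largo} = 50.5 − 0.25q_{Kora}.
The reaction-function slope is −0.25, so a 20-unit rise in q_{Kora} moves q_{Largo} by −0.25 × 20 = −5. Largo's best response falls — the actions are strategic substitutes.

-5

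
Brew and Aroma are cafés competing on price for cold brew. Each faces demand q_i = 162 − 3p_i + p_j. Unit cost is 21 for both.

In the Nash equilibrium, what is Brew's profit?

1728

Brew's profit: π = (p_{Brew} − 21)(162 − 3p_{Brew} + p_{Aroma}).
∂π/∂p_{Brew} = 225 − 6p_{Brew} + p_{Aroma} = 0 ⇒ p_{Brew} = 37.5 + (1/6)p_{Aroma}.
Setting p_{Brew} = p_{Aroma} in the reaction function: p_{Brew} = 37.5 + (1/6)p_{Brew}, so p_{Brew} = 37.5 / (5/6) = 45.
q_{Brew} = 162 − 3·45 + 45 = 72.
Profit = (45 − 21)·72 = 1728.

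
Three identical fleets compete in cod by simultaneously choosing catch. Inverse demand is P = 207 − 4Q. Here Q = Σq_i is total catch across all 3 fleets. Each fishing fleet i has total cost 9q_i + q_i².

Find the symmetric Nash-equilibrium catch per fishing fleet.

11

A representative fishing fleet's profit is π_i = q_i(207 − 4Q) − 9q_i − q_i², with Q = q_i + Σ_{j≠i} q_j.
First-order condition: 198 − 10q_i − 4Σ_{j≠i} q_j = 0.
Imposing symmetry (q_j = q for all j) turns Σ_{j≠i} q_j into 2q, so 198 = 18q and q = 11.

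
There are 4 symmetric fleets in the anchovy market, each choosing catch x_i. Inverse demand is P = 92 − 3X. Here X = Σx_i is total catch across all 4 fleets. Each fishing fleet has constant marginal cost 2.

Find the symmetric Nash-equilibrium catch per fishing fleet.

A representative fishing fleet's profit is π_i = x_i(92 − 3X) − 2x_i, with X = x_i + Σ_{j≠i} x_j.
First-order condition: 90 − 6x_i − 3Σ_{j≠i} x_j = 0.
With identical fishing fleets, set every x_j = x: then 90 − 6x − 9x = 0, i.e. x = 90/15 = 6.

6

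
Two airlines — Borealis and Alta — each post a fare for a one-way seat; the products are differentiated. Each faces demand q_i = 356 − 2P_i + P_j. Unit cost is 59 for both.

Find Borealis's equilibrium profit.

19602

Borealis's profit: π = (P_{Borealis} − 59)(356 − 2P_{Borealis} + P_{Alta}).
∂π/∂P_{Borealis} = 474 − 4P_{Borealis} + P_{Alta} = 0 ⇒ P_{Borealis} = 118.5 + 0.25P_{Alta}.
The game is symmetric, so in equilibrium P_{Alta} = P_{Borealis}: the reaction function gives 0.75P_{Borealis} = 118.5, hence P_{Borealis} = 158.
q_{Borealis} = 356 − 2·158 + 158 = 198.
Profit = (158 − 59)·198 = 19602.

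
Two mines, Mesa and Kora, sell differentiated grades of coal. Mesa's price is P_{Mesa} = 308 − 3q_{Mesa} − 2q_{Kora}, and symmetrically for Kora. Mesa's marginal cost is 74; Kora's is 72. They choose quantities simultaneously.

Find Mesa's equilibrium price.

Mine Mesa's profit: π = q_{Mesa}(308 − 3q_{Mesa} − 2q_{Kora}) − 74q_{Mesa}.
∂π/∂q_{Mesa} = 234 − 6q_{Mesa} − 2q_{Kora} = 0 ⇒ q_{Mesa} = 39 − (1/3)q_{Kora}.
Similarly q_{Kora} = 118/3 − (1/3)q_{Mesa}.
Plugging q_{Kora} into Mesa's best response: q_{Mesa} = 39 − (1/3)(118/3 − (1/3)q_{Mesa}) ⇒ (8/9)q_{Mesa} = 233/9, so q_{Mesa} = 29.125.
Then q_{Kora} = 118/3 − (1/3)·29.125 = 29.625.
P_{Mesa} = 308 − 3·29.125 − 2·29.625 = 161.375.

161.375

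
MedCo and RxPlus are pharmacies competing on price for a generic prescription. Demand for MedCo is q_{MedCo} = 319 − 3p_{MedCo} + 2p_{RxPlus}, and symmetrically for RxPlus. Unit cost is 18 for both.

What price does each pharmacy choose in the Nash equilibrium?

93.25

MedCo's profit: π = (p_{MedCo} − 18)(319 − 3p_{MedCo} + 2p_{RxPlus}).
∂π/∂p_{MedCo} = 373 − 6p_{MedCo} + 2p_{RxPlus} = 0 ⇒ p_{MedCo} = 373/6 + (1/3)p_{RxPlus}.
By symmetry p_{RxPlus} = p_{MedCo}; substituting into the reaction function, (2/3)p_{MedCo} = 373/6 and p_{MedCo} = 93.25.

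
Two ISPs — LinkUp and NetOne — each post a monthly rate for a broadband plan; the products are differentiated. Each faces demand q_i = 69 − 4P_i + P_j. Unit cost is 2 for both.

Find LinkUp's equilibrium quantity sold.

LinkUp's profit: π = (P_{LinkUp} − 2)(69 − 4P_{LinkUp} + P_{NetOne}).
∂π/∂P_{LinkUp} = 77 − 8P_{LinkUp} + P_{NetOne} = 0 ⇒ P_{LinkUp} = 9.625 + 0.125P_{NetOne}.
The game is symmetric, so in equilibrium P_{NetOne} = P_{LinkUp}: the reaction function gives 0.875P_{LinkUp} = 9.625, hence P_{LinkUp} = 11.
q_{LinkUp} = 69 − 4·11 + 11 = 36.

36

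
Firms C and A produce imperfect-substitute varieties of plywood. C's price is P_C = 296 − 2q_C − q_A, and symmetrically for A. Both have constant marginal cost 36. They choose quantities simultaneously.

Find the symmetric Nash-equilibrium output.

Firm C's profit: π = q_C(296 − 2q_C − q_A) − 36q_C.
∂π/∂q_C = 260 − 4q_C − q_A = 0 ⇒ q_C = 65 − 0.25q_A.
The game is symmetric, so in equilibrium q_A = q_C: the reaction function gives 1.25q_C = 65, hence q_C = 52.

52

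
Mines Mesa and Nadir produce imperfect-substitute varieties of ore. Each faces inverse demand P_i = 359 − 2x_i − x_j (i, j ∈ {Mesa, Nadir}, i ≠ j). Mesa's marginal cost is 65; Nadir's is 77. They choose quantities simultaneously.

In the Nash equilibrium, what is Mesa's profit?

Mine Mesa's profit: π = x_{Mesa}(359 − 2x_{Mesa} − x_{Nadir}) − 65x_{Mesa}.
∂π/∂x_{Mesa} = 294 − 4x_{Mesa} − x_{Nadir} = 0 ⇒ x_{Mesa} = 73.5 − 0.25x_{Nadir}.
Similarly x_{Nadir} = 70.5 − 0.25x_{Mesa}.
Substituting the second reaction function into the first: x_{Mesa} = 73.5 − 0.25(70.5 − 0.25x_{Mesa}), which gives 0.9375x_{Mesa} = 55.875 ⇒ x_{Mesa} = 59.6.
Then x_{Nadir} = 70.5 − 0.25·59.6 = 55.6.
P_{Mesa} = 359 − 2·59.6 − 55.6 = 184.2.
Profit = (184.2 − 65)·59.6 = 7104.32.

7104.32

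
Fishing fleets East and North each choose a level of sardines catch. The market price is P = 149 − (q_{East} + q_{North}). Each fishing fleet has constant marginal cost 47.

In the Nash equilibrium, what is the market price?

81

Fishing fleet East's profit: π = q_{East}(149 − (q_{East} + q_{North})) − 47q_{East}.
∂π/∂q_{East} = 102 − 2q_{East} − q_{North} = 0, so q_{East} = 51 − 0.5q_{North}.
Setting q_{East} = q_{North} in the reaction function: q_{East} = 51 − 0.5q_{East}, so q_{East} = 51 / 1.5 = 34.
Equilibrium price: P = 149 − 68 = 81.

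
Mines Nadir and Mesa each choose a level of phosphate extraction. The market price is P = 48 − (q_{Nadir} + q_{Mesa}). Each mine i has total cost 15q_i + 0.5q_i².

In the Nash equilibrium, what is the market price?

31.5

Mine Nadir's profit: π = q_{Nadir}(48 − (q_{Nadir} + q_{Mesa})) − 15q_{Nadir} − 0.5q_{Nadir}².
∂π/∂q_{Nadir} = 33 − 3q_{Nadir} − q_{Mesa} = 0, so q_{Nadir} = 11 − (1/3)q_{Mesa}.
Setting q_{Nadir} = q_{Mesa} in the reaction function: q_{Nadir} = 11 − (1/3)q_{Nadir}, so q_{Nadir} = 11 / (4/3) = 8.25.
Equilibrium price: P = 48 − 16.5 = 31.5.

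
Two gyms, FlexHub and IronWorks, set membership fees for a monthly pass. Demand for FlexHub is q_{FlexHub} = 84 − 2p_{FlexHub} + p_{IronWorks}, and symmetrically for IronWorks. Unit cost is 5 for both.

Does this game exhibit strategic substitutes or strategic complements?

strategic complements

FlexHub's profit: π = (p_{FlexHub} − 5)(84 − 2p_{FlexHub} + p_{IronWorks}).
∂π/∂p_{FlexHub} = 94 − 4p_{FlexHub} + p_{IronWorks} = 0 ⇒ p_{FlexHub} = 23.5 + 0.25p_{IronWorks}.
The best-response slope dp_{FlexHub}/dp_{IronWorks} = 0.25 > 0: the reaction function is upward-sloping, so the choices are strategic complements.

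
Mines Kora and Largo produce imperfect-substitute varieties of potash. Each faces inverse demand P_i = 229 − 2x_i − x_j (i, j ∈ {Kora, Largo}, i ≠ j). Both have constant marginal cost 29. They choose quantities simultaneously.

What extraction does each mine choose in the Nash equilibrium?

Mine Kora's profit: π = x_{Kora}(229 − 2x_{Kora} − x_{Largo}) − 29x_{Kora}.
∂π/∂x_{Kora} = 200 − 4x_{Kora} − x_{Largo} = 0 ⇒ x_{Kora} = 50 − 0.25x_{Largo}.
The game is symmetric, so in equilibrium x_{Largo} = x_{Kora}: the reaction function gives 1.25x_{Kora} = 50, hence x_{Kora} = 40.

40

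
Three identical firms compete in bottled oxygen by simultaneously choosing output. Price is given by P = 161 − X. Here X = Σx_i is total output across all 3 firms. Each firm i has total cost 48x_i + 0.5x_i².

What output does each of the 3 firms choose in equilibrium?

22.6

A representative firm's profit is π_i = x_i(161 − X) − 48x_i − 0.5x_i², with X = x_i + Σ_{j≠i} x_j.
First-order condition: 113 − 3x_i − Σ_{j≠i} x_j = 0.
Imposing symmetry (x_j = x for all j) turns Σ_{j≠i} x_j into 2x, so 113 = 5x and x = 22.6.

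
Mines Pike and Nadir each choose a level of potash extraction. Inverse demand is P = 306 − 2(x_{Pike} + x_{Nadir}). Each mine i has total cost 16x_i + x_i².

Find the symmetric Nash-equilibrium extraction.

Mine Pike's profit: π = x_{Pike}(306 − 2(x_{Pike} + x_{Nadir})) − 16x_{Pike} − x_{Pike}².
∂π/∂x_{Pike} = 290 − 6x_{Pike} − 2x_{Nadir} = 0, so x_{Pike} = 145/3 − (1/3)x_{Nadir}.
The game is symmetric, so in equilibrium x_{Nadir} = x_{Pike}: the reaction function gives (4/3)x_{Pike} = 145/3, hence x_{Pike} = 36.25.

36.25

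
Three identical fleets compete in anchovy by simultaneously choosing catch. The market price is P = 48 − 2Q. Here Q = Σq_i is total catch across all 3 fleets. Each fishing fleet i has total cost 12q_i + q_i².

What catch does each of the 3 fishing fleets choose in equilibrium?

3.6

A representative fishing fleet's profit is π_i = q_i(48 − 2Q) − 12q_i − q_i², with Q = q_i + Σ_{j≠i} q_j.
First-order condition: 36 − 6q_i − 2Σ_{j≠i} q_j = 0.
Imposing symmetry (q_j = q for all j) turns Σ_{j≠i} q_j into 2q, so 36 = 10q and q = 3.6.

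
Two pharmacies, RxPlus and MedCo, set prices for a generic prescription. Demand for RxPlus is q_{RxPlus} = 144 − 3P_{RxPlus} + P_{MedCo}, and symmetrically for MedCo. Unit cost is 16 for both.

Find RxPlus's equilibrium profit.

RxPlus's profit: π = (P_{RxPlus} − 16)(144 − 3P_{RxPlus} + P_{MedCo}).
∂π/∂P_{RxPlus} = 192 − 6P_{RxPlus} + P_{MedCo} = 0 ⇒ P_{RxPlus} = 32 + (1/6)P_{MedCo}.
By symmetry P_{MedCo} = P_{RxPlus}; substituting into the reaction function, (5/6)P_{RxPlus} = 32 and P_{RxPlus} = 38.4.
q_{RxPlus} = 144 − 3·38.4 + 38.4 = 67.2.
Profit = (38.4 − 16)·67.2 = 1505.28.

1505.28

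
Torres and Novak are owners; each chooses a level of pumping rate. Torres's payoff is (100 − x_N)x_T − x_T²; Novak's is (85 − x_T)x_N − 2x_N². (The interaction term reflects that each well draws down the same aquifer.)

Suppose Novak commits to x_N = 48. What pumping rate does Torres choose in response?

26

Expanding Torres's payoff: 100x_T − x_Nx_T − x_T².
∂π/∂x_T = 100 − x_N − 2x_T = 0, so x_T = 50 − 0.5x_N.
At x_N = 48: x_T = 50 − 0.5·48 = 26.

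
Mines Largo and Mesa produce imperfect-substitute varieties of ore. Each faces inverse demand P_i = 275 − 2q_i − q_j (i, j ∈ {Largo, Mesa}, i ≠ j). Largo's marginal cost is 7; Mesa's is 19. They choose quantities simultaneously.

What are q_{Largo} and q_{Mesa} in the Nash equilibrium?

54.4, 50.4

Mine Largo's profit: π = q_{Largo}(275 − 2q_{Largo} − q_{Mesa}) − 7q_{Largo}.
∂π/∂q_{Largo} = 268 − 4q_{Largo} − q_{Mesa} = 0 ⇒ q_{Largo} = 67 − 0.25q_{Mesa}.
Similarly q_{Mesa} = 64 − 0.25q_{Largo}.
Solving the two reaction functions simultaneously: (1 − (−0.25)(−0.25))q_{Largo} = 67 − 0.25·64, so 0.9375q_{Largo} = 51 and q_{Largo} = 54.4.
Then q_{Mesa} = 64 − 0.25·54.4 = 50.4.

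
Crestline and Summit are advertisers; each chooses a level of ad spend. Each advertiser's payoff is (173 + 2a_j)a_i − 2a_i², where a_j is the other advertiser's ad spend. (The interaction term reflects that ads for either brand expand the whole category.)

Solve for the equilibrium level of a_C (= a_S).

86.5

Crestline's payoff is (173 + 2a_S)a_C − 2a_C².
∂π/∂a_C = 173 + 2a_S − 4a_C = 0, so a_C = 43.25 + 0.5a_S.
The game is symmetric, so in equilibrium a_S = a_C: the reaction function gives 0.5a_C = 43.25, hence a_C = 86.5.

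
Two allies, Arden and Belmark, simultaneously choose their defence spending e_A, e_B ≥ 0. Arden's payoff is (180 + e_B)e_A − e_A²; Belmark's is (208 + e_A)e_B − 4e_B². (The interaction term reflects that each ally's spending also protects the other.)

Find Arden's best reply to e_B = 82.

Expanding Arden's payoff: 180e_A + e_Be_A − e_A².
∂π/∂e_A = 180 + e_B − 2e_A = 0, so e_A = 90 + 0.5e_B.
At e_B = 82: e_A = 90 + 0.5·82 = 131.

131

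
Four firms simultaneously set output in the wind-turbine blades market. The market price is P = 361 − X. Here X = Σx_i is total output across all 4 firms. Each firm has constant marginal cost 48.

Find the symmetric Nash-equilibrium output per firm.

A representative firm's profit is π_i = x_i(361 − X) − 48x_i, with X = x_i + Σ_{j≠i} x_j.
First-order condition: 313 − 2x_i − Σ_{j≠i} x_j = 0.
With identical firms, set every x_j = x: then 313 − 2x − 3x = 0, i.e. x = 313/5 = 62.6.

62.6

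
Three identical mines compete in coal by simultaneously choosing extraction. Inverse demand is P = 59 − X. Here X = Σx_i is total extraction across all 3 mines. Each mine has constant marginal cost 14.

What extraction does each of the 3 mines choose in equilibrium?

11.25

A representative mine's profit is π_i = x_i(59 − X) − 14x_i, with X = x_i + Σ_{j≠i} x_j.
First-order condition: 45 − 2x_i − Σ_{j≠i} x_j = 0.
Imposing symmetry (x_j = x for all j) turns Σ_{j≠i} x_j into 2x, so 45 = 4x and x = 11.25.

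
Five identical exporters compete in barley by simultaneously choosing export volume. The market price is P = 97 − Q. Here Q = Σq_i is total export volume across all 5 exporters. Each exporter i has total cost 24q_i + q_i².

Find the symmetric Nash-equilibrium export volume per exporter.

A representative exporter's profit is π_i = q_i(97 − Q) − 24q_i − q_i², with Q = q_i + Σ_{j≠i} q_j.
First-order condition: 73 − 4q_i − Σ_{j≠i} q_j = 0.
With identical exporters, set every q_j = q: then 73 − 4q − 4q = 0, i.e. q = 73/8 = 9.125.

9.125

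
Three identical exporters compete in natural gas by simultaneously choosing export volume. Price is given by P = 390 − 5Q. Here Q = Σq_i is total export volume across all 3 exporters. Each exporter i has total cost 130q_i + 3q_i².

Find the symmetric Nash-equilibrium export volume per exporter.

A representative exporter's profit is π_i = q_i(390 − 5Q) − 130q_i − 3q_i², with Q = q_i + Σ_{j≠i} q_j.
First-order condition: 260 − 16q_i − 5Σ_{j≠i} q_j = 0.
With identical exporters, set every q_j = q: then 260 − 16q − 10q = 0, i.e. q = 260/26 = 10.

10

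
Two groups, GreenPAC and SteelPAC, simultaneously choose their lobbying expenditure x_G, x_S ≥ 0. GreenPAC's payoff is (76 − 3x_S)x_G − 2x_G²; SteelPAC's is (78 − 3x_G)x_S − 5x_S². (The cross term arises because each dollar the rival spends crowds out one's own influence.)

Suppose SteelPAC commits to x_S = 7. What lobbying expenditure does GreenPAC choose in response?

Expanding GreenPAC's payoff: 76x_G − 3x_Sx_G − 2x_G².
∂π/∂x_G = 76 − 3x_S − 4x_G = 0, so x_G = 19 − 0.75x_S.
At x_S = 7: x_G = 19 − 0.75·7 = 13.75.

13.75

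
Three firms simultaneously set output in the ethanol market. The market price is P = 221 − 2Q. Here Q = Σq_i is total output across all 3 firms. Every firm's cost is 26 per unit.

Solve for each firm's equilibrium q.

24.375

A representative firm's profit is π_i = q_i(221 − 2Q) − 26q_i, with Q = q_i + Σ_{j≠i} q_j.
First-order condition: 195 − 4q_i − 2Σ_{j≠i} q_j = 0.
With identical firms, set every q_j = q: then 195 − 4q − 4q = 0, i.e. q = 195/8 = 24.375.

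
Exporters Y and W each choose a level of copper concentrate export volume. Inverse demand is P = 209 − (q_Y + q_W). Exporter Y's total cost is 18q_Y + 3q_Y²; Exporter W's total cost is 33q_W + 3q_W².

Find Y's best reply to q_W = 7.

23

Exporter Y's profit: π = q_Y(209 − (q_Y + q_W)) − 18q_Y − 3q_Y².
∂π/∂q_Y = 191 − 8q_Y − q_W = 0, so q_Y = 23.875 − 0.125q_W.
At q_W = 7: q_Y = 23.875 − 0.125·7 = 23.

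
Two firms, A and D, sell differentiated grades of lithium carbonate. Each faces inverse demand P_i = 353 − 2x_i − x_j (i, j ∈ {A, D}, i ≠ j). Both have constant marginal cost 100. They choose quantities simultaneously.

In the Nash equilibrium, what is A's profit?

Firm A's profit: π = x_A(353 − 2x_A − x_D) − 100x_A.
∂π/∂x_A = 253 − 4x_A − x_D = 0 ⇒ x_A = 63.25 − 0.25x_D.
The game is symmetric, so in equilibrium x_D = x_A: the reaction function gives 1.25x_A = 63.25, hence x_A = 50.6.
P_A = 353 − 2·50.6 − 50.6 = 201.2.
Profit = (201.2 − 100)·50.6 = 5120.72.

5120.72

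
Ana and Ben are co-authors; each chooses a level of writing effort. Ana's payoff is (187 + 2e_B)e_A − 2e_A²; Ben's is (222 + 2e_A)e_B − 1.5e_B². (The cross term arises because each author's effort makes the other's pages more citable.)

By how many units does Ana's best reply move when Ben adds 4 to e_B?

2

Expanding Ana's payoff: 187e_A + 2e_Be_A − 2e_A².
∂π/∂e_A = 187 + 2e_B − 4e_A = 0, so e_A = 46.75 + 0.5e_B.
The reaction-function slope is 0.5, so a 4-unit rise in e_B moves e_A by 0.5 × 4 = 2. Ana's best response rises — the actions are strategic complements.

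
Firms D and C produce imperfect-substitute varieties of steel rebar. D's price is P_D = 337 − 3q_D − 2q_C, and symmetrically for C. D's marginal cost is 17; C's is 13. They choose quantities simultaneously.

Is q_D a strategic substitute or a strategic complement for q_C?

strategic substitutes

Firm D's profit: π = q_D(337 − 3q_D − 2q_C) − 17q_D.
∂π/∂q_D = 320 − 6q_D − 2q_C = 0 ⇒ q_D = 160/3 − (1/3)q_C.
The best-response slope dq_D/dq_C = −1/3 < 0: the reaction function is downward-sloping, so the choices are strategic substitutes.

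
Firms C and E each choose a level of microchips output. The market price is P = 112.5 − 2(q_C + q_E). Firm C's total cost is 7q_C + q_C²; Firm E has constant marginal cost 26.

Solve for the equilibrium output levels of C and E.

Firm C's profit: π = q_C(112.5 − 2(q_C + q_E)) − 7q_C − q_C².
∂π/∂q_C = 105.5 − 6q_C − 2q_E = 0, so q_C = 211/12 − (1/3)q_E.
For E: ∂π/∂q_E = 86.5 − 4q_E − 2q_C = 0 ⇒ q_E = 21.625 − 0.5q_C.
Plugging q_E into C's best response: q_C = 211/12 − (1/3)(21.625 − 0.5q_C) ⇒ (5/6)q_C = 10.375, so q_C = 12.45.
Then q_E = 21.625 − 0.5·12.45 = 15.4.

12.45, 15.4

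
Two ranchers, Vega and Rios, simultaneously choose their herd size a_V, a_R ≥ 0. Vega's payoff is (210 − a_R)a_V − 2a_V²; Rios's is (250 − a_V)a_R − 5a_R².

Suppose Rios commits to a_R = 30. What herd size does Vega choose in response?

Expanding Vega's payoff: 210a_V − a_Ra_V − 2a_V².
∂π/∂a_V = 210 − a_R − 4a_V = 0, so a_V = 52.5 − 0.25a_R.
At a_R = 30: a_V = 52.5 − 0.25·30 = 45.

45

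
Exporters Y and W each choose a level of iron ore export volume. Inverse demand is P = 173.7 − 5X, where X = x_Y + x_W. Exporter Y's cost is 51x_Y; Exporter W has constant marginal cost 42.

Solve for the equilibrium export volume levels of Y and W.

Exporter Y's profit: π = x_Y(173.7 − 5(x_Y + x_W)) − 51x_Y.
∂π/∂x_Y = 122.7 − 10x_Y − 5x_W = 0, so x_Y = 12.27 − 0.5x_W.
By the same steps for W: x_W = 13.17 − 0.5x_Y.
Substituting the second reaction function into the first: x_Y = 12.27 − 0.5(13.17 − 0.5x_Y), which gives 0.75x_Y = 5.685 ⇒ x_Y = 7.58.
Then x_W = 13.17 − 0.5·7.58 = 9.38.

7.58, 9.38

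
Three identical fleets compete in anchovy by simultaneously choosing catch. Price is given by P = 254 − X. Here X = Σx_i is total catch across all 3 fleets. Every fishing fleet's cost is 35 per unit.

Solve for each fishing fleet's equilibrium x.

A representative fishing fleet's profit is π_i = x_i(254 − X) − 35x_i, with X = x_i + Σ_{j≠i} x_j.
First-order condition: 219 − 2x_i − Σ_{j≠i} x_j = 0.
Imposing symmetry (x_j = x for all j) turns Σ_{j≠i} x_j into 2x, so 219 = 4x and x = 54.75.

54.75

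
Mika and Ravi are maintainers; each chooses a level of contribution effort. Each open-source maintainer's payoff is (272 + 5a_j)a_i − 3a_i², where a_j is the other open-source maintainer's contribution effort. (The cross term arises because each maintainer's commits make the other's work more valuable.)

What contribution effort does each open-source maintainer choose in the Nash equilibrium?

272

Mika's payoff is (272 + 5a_R)a_M − 3a_M².
∂π/∂a_M = 272 + 5a_R − 6a_M = 0, so a_M = 136/3 + (5/6)a_R.
By symmetry a_R = a_M; substituting into the reaction function, (1/6)a_M = 136/3 and a_M = 272.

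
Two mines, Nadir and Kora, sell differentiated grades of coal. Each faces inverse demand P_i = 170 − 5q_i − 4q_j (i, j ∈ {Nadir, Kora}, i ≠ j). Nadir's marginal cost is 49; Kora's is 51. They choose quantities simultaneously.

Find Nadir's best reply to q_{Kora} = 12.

Mine Nadir's profit: π = q_{Nadir}(170 − 5q_{Nadir} − 4q_{Kora}) − 49q_{Nadir}.
∂π/∂q_{Nadir} = 121 − 10q_{Nadir} − 4q_{Kora} = 0 ⇒ q_{Nadir} = 12.1 − 0.4q_{Kora}.
At q_{Kora} = 12: q_{Nadir} = 12.1 − 0.4·12 = 7.3.

7.3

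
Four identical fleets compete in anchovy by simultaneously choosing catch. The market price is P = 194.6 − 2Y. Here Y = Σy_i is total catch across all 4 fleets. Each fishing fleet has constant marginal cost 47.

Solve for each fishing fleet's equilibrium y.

A representative fishing fleet's profit is π_i = y_i(194.6 − 2Y) − 47y_i, with Y = y_i + Σ_{j≠i} y_j.
First-order condition: 147.6 − 4y_i − 2Σ_{j≠i} y_j = 0.
With identical fishing fleets, set every y_j = y: then 147.6 − 4y − 6y = 0, i.e. y = 147.6/10 = 14.76.

14.76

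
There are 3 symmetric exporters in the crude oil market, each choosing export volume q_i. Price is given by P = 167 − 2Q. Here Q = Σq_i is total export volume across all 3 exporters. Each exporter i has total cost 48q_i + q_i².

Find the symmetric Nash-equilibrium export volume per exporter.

A representative exporter's profit is π_i = q_i(167 − 2Q) − 48q_i − q_i², with Q = q_i + Σ_{j≠i} q_j.
First-order condition: 119 − 6q_i − 2Σ_{j≠i} q_j = 0.
With identical exporters, set every q_j = q: then 119 − 6q − 4q = 0, i.e. q = 119/10 = 11.9.

11.9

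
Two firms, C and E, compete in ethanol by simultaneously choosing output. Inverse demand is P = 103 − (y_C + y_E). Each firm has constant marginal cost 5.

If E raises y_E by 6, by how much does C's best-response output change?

-3

Firm C's profit: π = y_C(103 − (y_C + y_E)) − 5y_C.
∂π/∂y_C = 98 − 2y_C − y_E = 0, so y_C = 49 − 0.5y_E.
The reaction-function slope is −0.5, so a 6-unit rise in y_E moves y_C by −0.5 × 6 = −3. C's best response falls — the actions are strategic substitutes.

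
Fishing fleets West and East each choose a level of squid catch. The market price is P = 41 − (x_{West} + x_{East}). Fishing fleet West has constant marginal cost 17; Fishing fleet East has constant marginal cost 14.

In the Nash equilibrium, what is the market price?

Fishing fleet West's profit: π = x_{West}(41 − (x_{West} + x_{East})) − 17x_{West}.
∂π/∂x_{West} = 24 − 2x_{West} − x_{East} = 0, so x_{West} = 12 − 0.5x_{East}.
By the same steps for East: x_{East} = 13.5 − 0.5x_{West}.
Solving the two reaction functions simultaneously: (1 − (−0.5)(−0.5))x_{West} = 12 − 0.5·13.5, so 0.75x_{West} = 5.25 and x_{West} = 7.
Then x_{East} = 13.5 − 0.5·7 = 10.
Equilibrium price: P = 41 − 17 = 24.

24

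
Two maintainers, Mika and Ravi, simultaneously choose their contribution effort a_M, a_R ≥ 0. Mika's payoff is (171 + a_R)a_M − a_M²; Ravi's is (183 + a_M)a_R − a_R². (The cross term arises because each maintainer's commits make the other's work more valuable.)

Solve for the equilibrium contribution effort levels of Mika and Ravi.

Expanding Mika's payoff: 171a_M + a_Ra_M − a_M².
∂π/∂a_M = 171 + a_R − 2a_M = 0, so a_M = 85.5 + 0.5a_R.
Likewise for Ravi: a_R = 91.5 + 0.5a_M.
Plugging a_R into Mika's best response: a_M = 85.5 + 0.5(91.5 + 0.5a_M) ⇒ 0.75a_M = 131.25, so a_M = 175.
Then a_R = 91.5 + 0.5·175 = 179.

175, 179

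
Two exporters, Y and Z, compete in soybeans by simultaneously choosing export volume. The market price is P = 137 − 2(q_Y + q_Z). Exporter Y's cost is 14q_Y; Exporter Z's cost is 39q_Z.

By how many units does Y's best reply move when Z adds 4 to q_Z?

Exporter Y's profit: π = q_Y(137 − 2(q_Y + q_Z)) − 14q_Y.
∂π/∂q_Y = 123 − 4q_Y − 2q_Z = 0, so q_Y = 30.75 − 0.5q_Z.
The reaction-function slope is −0.5, so a 4-unit rise in q_Z moves q_Y by −0.5 × 4 = −2. Y's best response falls — the actions are strategic substitutes.

-2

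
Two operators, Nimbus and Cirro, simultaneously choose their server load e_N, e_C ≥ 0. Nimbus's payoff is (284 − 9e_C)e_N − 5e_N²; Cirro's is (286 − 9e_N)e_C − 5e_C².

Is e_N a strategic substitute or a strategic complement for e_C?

strategic substitutes

Expanding Nimbus's payoff: 284e_N − 9e_Ce_N − 5e_N².
∂π/∂e_N = 284 − 9e_C − 10e_N = 0, so e_N = 28.4 − 0.9e_C.
The best-response slope de_N/de_C = −0.9 < 0: the reaction function is downward-sloping, so the choices are strategic substitutes.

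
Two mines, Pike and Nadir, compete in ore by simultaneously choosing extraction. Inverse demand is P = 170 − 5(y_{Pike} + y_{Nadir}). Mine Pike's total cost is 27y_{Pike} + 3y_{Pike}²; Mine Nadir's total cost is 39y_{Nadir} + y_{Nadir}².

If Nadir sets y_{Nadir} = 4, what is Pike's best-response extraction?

Mine Pike's profit: π = y_{Pike}(170 − 5(y_{Pike} + y_{Nadir})) − 27y_{Pike} − 3y_{Pike}².
∂π/∂y_{Pike} = 143 − 16y_{Pike} − 5y_{Nadir} = 0, so y_{Pike} = 8.9375 − 0.3125y_{Nadir}.
At y_{Nadir} = 4: y_{Pike} = 8.9375 − 0.3125·4 = 7.6875.

7.6875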